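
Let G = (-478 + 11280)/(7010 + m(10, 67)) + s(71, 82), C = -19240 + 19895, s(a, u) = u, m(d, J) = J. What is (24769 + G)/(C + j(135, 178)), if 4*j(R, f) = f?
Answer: 351762658/9900723 ≈ 35.529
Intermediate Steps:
j(R, f) = f/4
C = 655
G = 591116/7077 (G = (-478 + 11280)/(7010 + 67) + 82 = 10802/7077 + 82 = 591116/7077 ≈ 83.526)
(24769 + G)/(C + j(135, 178)) = (24769 + 591116/7077)/(655 + (¼)*178) = 175881329/(7077*(655 + 89/2)) = 175881329/(7077*(1399/2)) = (175881329/7077)*(2/1399) = 351762658/9900723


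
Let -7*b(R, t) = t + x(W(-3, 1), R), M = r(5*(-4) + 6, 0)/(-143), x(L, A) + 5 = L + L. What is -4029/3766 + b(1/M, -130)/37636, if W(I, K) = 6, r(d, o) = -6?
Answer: -75784635/70868588 ≈ -1.0694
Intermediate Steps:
x(L, A) = -5 + 2*L (x(L, A) = -5 + (L + L) = -5 + 2*L)
M = 6/143 (M = -6/(-143) = -6*(-1/143) = 6/143 ≈ 0.041958)
b(R, t) = -1 - t/7 (b(R, t) = -(t + (-5 + 2*6))/7 = -(t + (-5 + 12))/7 = -(t + 7)/7 = -(7 + t)/7 = -1 - t/7)
-4029/3766 + b(1/M, -130)/37636 = -4029/3766 + (-1 - ⅐*(-130))/37636 = -4029*1/3766 + (-1 + 130/7)*(1/37636) = -4029/3766 + (123/7)*(1/37636) = -4029/3766 + 123/263452 = -75784635/70868588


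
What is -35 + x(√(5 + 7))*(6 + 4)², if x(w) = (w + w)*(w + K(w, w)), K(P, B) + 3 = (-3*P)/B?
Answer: 2365 - 2400*√3 ≈ -1791.9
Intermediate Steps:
K(P, B) = -3 - 3*P/B (K(P, B) = -3 + (-3*P)/B = -3 - 3*P/B)
x(w) = 2*w*(-6 + w) (x(w) = (w + w)*(w + (-3 - 3*w/w)) = (2*w)*(w + (-3 - 3)) = (2*w)*(w - 6) = (2*w)*(-6 + w) = 2*w*(-6 + w))
-35 + x(√(5 + 7))*(6 + 4)² = -35 + (2*√(5 + 7)*(-6 + √(5 + 7)))*(6 + 4)² = -35 + (2*√12*(-6 + √12))*10² = -35 + (2*(2*√3)*(-6 + 2*√3))*100 = -35 + (4*√3*(-6 + 2*√3))*100 = -35 + 400*√3*(-6 + 2*√3)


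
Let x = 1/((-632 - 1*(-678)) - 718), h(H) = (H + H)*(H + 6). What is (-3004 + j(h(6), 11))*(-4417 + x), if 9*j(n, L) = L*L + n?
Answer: 79462351475/6048 ≈ 1.3139e+7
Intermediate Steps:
h(H) = 2*H*(6 + H) (h(H) = (2*H)*(6 + H) = 2*H*(6 + H))
j(n, L) = n/9 + L²/9 (j(n, L) = (L*L + n)/9 = (L² + n)/9 = (n + L²)/9 = n/9 + L²/9)
x = -1/672 (x = 1/((-632 + 678) - 718) = 1/(46 - 718) = 1/(-672) = -1/672 ≈ -0.0014881)
(-3004 + j(h(6), 11))*(-4417 + x) = (-3004 + ((2*6*(6 + 6))/9 + (⅑)*11²))*(-4417 - 1/672) = (-3004 + ((2*6*12)/9 + (⅑)*121))*(-2968225/672) = (-3004 + ((⅑)*144 + 121/9))*(-2968225/672) = (-3004 + (16 + 121/9))*(-2968225/672) = (-3004 + 265/9)*(-2968225/672) = -26771/9*(-2968225/672) = 79462351475/6048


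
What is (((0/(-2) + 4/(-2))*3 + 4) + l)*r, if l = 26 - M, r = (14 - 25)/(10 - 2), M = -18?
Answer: -231/4 ≈ -57.750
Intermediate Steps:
r = -11/8 ≈ -1.3750
l = 44 (l = 26 - 1*(-18) = 26 + 18 = 44)
(((0/(-2) + 4/(-2))*3 + 4) + l)*r = (((0/(-2) + 4/(-2))*3 + 4) + 44)*(-11/8) = (((0*(-1/2) + 4*(-1/2))*3 + 4) + 44)*(-11/8) = (((0 - 2)*3 + 4) + 44)*(-11/8) = ((-2*3 + 4) + 44)*(-11/8) = ((-6 + 4) + 44)*(-11/8) = (-2 + 44)*(-11/8) = 42*(-11/8) = -231/4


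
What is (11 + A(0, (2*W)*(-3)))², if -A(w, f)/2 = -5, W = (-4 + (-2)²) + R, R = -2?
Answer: 441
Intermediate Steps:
W = -2 (W = (-4 + (-2)²) - 2 = (-4 + 4) - 2 = 0 - 2 = -2)
A(w, f) = 10 (A(w, f) = -2*(-5) = 10)
(11 + A(0, (2*W)*(-3)))² = (11 + 10)² = 21² = 441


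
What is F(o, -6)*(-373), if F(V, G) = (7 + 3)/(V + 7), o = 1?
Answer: -1865/4 ≈ -466.25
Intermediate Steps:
F(V, G) = 10/(7 + V)
F(o, -6)*(-373) = (10/(7 + 1))*(-373) = (10/8)*(-373) = (10*(1/8))*(-373) = (5/4)*(-373) = -1865/4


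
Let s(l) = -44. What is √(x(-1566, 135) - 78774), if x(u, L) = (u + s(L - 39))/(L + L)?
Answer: 11*I*√52737/9 ≈ 280.68*I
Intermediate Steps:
x(u, L) = (-44 + u)/(2*L) (x(u, L) = (u - 44)/(L + L) = (-44 + u)/((2*L)) = (-44 + u)*(1/(2*L)) = (-44 + u)/(2*L))
√(x(-1566, 135) - 78774) = √((½)*(-44 - 1566)/135 - 78774) = √((½)*(1/135)*(-1610) - 78774) = √(-161/27 - 78774) = √(-2127059/27) = 11*I*√52737/9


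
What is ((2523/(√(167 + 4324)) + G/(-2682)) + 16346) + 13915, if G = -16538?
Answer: 40588270/1341 + 841*√499/499 ≈ 30305.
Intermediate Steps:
((2523/(√(167 + 4324)) + G/(-2682)) + 16346) + 13915 = ((2523/(√(167 + 4324)) - 16538/(-2682)) + 16346) + 13915 = ((2523/(√4491) - 16538*(-1/2682)) + 16346) + 13915 = ((2523/((3*√499)) + 8269/1341) + 16346) + 13915 = ((2523*(√499/1497) + 8269/1341) + 16346) + 13915 = ((841*√499/499 + 8269/1341) + 16346) + 13915 = ((8269/1341 + 841*√499/499) + 16346) + 13915 = (21928255/1341 + 841*√499/499) + 13915 = 40588270/1341 + 841*√499/499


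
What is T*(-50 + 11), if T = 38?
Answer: -1482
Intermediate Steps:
T*(-50 + 11) = 38*(-50 + 11) = 38*(-39) = -1482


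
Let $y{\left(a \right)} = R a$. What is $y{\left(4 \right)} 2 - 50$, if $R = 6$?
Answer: $-2$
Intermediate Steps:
$y{\left(a \right)} = 6 a$
$y{\left(4 \right)} 2 - 50 = 6 \cdot 4 \cdot 2 - 50 = 24 \cdot 2 - 50 = 48 - 50 = -2$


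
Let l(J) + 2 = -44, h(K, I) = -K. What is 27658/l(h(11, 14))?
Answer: -13829/23 ≈ -601.26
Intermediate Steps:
l(J) = -46 (l(J) = -2 - 44 = -46)
27658/l(h(11, 14)) = 27658/(-46) = 27658*(-1/46) = -13829/23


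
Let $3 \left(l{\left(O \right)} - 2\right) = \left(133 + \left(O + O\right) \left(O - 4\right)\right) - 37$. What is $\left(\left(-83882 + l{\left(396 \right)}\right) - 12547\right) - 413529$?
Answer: $-406436$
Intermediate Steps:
$l{\left(O \right)} = 34 + \frac{2 O \left(-4 + O\right)}{3}$ ($l{\left(O \right)} = 2 + \frac{\left(133 + \left(O + O\right) \left(O - 4\right)\right) - 37}{3} = 2 + \frac{\left(133 + 2 O \left(-4 + O\right)\right) - 37}{3} = 2 + \frac{96 + 2 O \left(-4 + O\right)}{3} = 2 + \left(32 + \frac{2 O \left(-4 + O\right)}{3}\right) = 34 + \frac{2 O \left(-4 + O\right)}{3}$)
$\left(\left(-83882 + l{\left(396 \right)}\right) - 12547\right) - 413529 = \left(\left(-83882 + \left(34 - 1056 + \frac{2 \cdot 396^{2}}{3}\right)\right) - 12547\right) - 413529 = \left(\left(-83882 + \left(34 - 1056 + \frac{2}{3} \cdot 156816\right)\right) - 12547\right) - 413529 = \left(\left(-83882 + \left(34 - 1056 + 104544\right)\right) - 12547\right) - 413529 = \left(\left(-83882 + 103522\right) - 12547\right) - 413529 = \left(19640 - 12547\right) - 413529 = 7093 - 413529 = -406436$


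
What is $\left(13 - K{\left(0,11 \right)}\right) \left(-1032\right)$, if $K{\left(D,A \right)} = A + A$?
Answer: $9288$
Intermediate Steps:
$K{\left(D,A \right)} = 2 A$
$\left(13 - K{\left(0,11 \right)}\right) \left(-1032\right) = \left(13 - 2 \cdot 11\right) \left(-1032\right) = \left(13 - 22\right) \left(-1032\right) = \left(-9\right) \left(-1032\right) = 9288$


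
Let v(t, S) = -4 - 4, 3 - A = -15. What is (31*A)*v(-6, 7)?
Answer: -4464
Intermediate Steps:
A = 18 (A = 3 - 1*(-15) = 3 + 15 = 18)
v(t, S) = -8
(31*A)*v(-6, 7) = (31*18)*(-8) = 558*(-8) = -4464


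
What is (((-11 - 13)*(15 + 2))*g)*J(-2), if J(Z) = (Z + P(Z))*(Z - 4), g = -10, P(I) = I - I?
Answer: 48960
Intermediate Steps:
P(I) = 0
J(Z) = Z*(-4 + Z) (J(Z) = (Z + 0)*(Z - 4) = Z*(-4 + Z))
(((-11 - 13)*(15 + 2))*g)*J(-2) = (((-11 - 13)*(15 + 2))*(-10))*(-2*(-4 - 2)) = (-24*17*(-10))*(-2*(-6)) = -408*(-10)*12 = 4080*12 = 48960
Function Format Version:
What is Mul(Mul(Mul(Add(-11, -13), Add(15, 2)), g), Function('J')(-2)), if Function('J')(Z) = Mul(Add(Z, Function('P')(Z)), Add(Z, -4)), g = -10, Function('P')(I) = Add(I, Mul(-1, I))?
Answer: 48960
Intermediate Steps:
Function('P')(I) = 0
Function('J')(Z) = Mul(Z, Add(-4, Z)) (Function('J')(Z) = Mul(Add(Z, 0), Add(Z, -4)) = Mul(Z, Add(-4, Z)))
Mul(Mul(Mul(Add(-11, -13), Add(15, 2)), g), Function('J')(-2)) = Mul(Mul(Mul(Add(-11, -13), Add(15, 2)), -10), Mul(-2, Add(-4, -2))) = Mul(Mul(Mul(-24, 17), -10), Mul(-2, -6)) = Mul(Mul(-408, -10), 12) = Mul(4080, 12) = 48960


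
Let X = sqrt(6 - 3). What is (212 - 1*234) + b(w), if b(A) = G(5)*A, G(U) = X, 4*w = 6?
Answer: -22 + 3*sqrt(3)/2 ≈ -19.402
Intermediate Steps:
w = 3/2 (w = (1/4)*6 = 3/2 ≈ 1.5000)
X = sqrt(3) ≈ 1.7320
G(U) = sqrt(3)
b(A) = A*sqrt(3) (b(A) = sqrt(3)*A = A*sqrt(3))
(212 - 1*234) + b(w) = (212 - 1*234) + 3*sqrt(3)/2 = (212 - 234) + 3*sqrt(3)/2 = -22 + 3*sqrt(3)/2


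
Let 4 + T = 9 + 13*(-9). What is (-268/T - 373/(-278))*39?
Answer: 566865/3892 ≈ 145.65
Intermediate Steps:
T = -112 (T = -4 + (9 + 13*(-9)) = -4 + (9 - 117) = -4 - 108 = -112)
(-268/T - 373/(-278))*39 = (-268/(-112) - 373/(-278))*39 = (-268*(-1/112) - 373*(-1/278))*39 = (67/28 + 373/278)*39 = (14535/3892)*39 = 566865/3892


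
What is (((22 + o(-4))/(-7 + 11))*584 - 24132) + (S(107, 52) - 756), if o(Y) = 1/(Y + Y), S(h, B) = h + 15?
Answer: -86289/4 ≈ -21572.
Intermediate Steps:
S(h, B) = 15 + h
o(Y) = 1/(2*Y)
(((22 + o(-4))/(-7 + 11))*584 - 24132) + (S(107, 52) - 756) = (((22 + (½)/(-4))/(-7 + 11))*584 - 24132) + ((15 + 107) - 756) = (((22 + (½)*(-¼))/4)*584 - 24132) + (122 - 756) = (((22 - ⅛)*(¼))*584 - 24132) - 634 = (((175/8)*(¼))*584 - 24132) - 634 = ((175/32)*584 - 24132) - 634 = (12775/4 - 24132) - 634 = -83753/4 - 634 = -86289/4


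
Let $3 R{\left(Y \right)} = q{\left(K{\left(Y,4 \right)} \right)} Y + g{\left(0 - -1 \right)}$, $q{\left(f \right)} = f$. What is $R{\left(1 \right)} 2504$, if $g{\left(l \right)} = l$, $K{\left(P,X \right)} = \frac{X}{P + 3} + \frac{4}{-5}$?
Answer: $\frac{5008}{5} \approx 1001.6$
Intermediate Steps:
$K{\left(P,X \right)} = - \frac{4}{5} + \frac{X}{3 + P}$ ($K{\left(P,X \right)} = \frac{X}{3 + P} + 4 \left(- \frac{1}{5}\right) = \frac{X}{3 + P} - \frac{4}{5} = - \frac{4}{5} + \frac{X}{3 + P}$)
$R{\left(Y \right)} = \frac{1}{3} + \frac{Y \left(8 - 4 Y\right)}{15 \left(3 + Y\right)}$ ($R{\left(Y \right)} = \frac{\frac{-12 - 4 Y + 5 \cdot 4}{5 \left(3 + Y\right)} Y + \left(0 - -1\right)}{3} = \frac{\frac{-12 - 4 Y + 20}{5 \left(3 + Y\right)} Y + \left(0 + 1\right)}{3} = \frac{\frac{8 - 4 Y}{5 \left(3 + Y\right)} Y + 1}{3} = \frac{\frac{Y \left(8 - 4 Y\right)}{5 \left(3 + Y\right)} + 1}{3} = \frac{1 + \frac{Y \left(8 - 4 Y\right)}{5 \left(3 + Y\right)}}{3} = \frac{1}{3} + \frac{Y \left(8 - 4 Y\right)}{15 \left(3 + Y\right)}$)
$R{\left(1 \right)} 2504 = \frac{15 - 4 \cdot 1^{2} + 13 \cdot 1}{15 \left(3 + 1\right)} 2504 = \frac{15 - 4 + 13}{15 \cdot 4} \cdot 2504 = \frac{1}{15} \cdot \frac{1}{4} \left(15 - 4 + 13\right) 2504 = \frac{1}{15} \cdot \frac{1}{4} \cdot 24 \cdot 2504 = \frac{2}{5} \cdot 2504 = \frac{5008}{5}$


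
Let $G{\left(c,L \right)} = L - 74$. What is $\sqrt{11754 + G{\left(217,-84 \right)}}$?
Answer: $2 \sqrt{2899} \approx 107.68$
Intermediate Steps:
$G{\left(c,L \right)} = -74 + L$
$\sqrt{11754 + G{\left(217,-84 \right)}} = \sqrt{11754 - 158} = \sqrt{11596} = 2 \sqrt{2899}$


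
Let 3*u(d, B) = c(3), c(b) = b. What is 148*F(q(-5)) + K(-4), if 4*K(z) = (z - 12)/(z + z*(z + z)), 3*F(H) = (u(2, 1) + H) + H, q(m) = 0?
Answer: 1033/21 ≈ 49.190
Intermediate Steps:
u(d, B) = 1 (u(d, B) = (⅓)*3 = 1)
F(H) = ⅓ + 2*H/3 (F(H) = ((1 + H) + H)/3 = (1 + 2*H)/3 = ⅓ + 2*H/3)
K(z) = (-12 + z)/(4*(z + 2*z²)) (K(z) = ((z - 12)/(z + z*(z + z)))/4 = ((-12 + z)/(z + z*(2*z)))/4 = ((-12 + z)/(z + 2*z²))/4 = (-12 + z)/(4*(z + 2*z²)))
148*F(q(-5)) + K(-4) = 148*(⅓ + (⅔)*0) + (¼)*(-12 - 4)/(-4*(1 + 2*(-4))) = 148*(⅓ + 0) + (¼)*(-¼)*(-16)/(1 - 8) = 148*(⅓) + (¼)*(-¼)*(-16)/(-7) = 148/3 + (¼)*(-¼)*(-⅐)*(-16) = 148/3 - ⅐ = 1033/21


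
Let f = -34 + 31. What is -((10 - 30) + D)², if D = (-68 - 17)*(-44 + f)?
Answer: -15800625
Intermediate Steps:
f = -3
D = 3995 (D = (-68 - 17)*(-44 - 3) = -85*(-47) = 3995)
-((10 - 30) + D)² = -((10 - 30) + 3995)² = -(-20 + 3995)² = -1*3975² = -1*15800625 = -15800625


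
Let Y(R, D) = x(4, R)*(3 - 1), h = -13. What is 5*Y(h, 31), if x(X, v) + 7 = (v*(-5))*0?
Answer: -70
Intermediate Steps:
x(X, v) = -7 (x(X, v) = -7 + (v*(-5))*0 = -7 - 5*v*0 = -7 + 0 = -7)
Y(R, D) = -14 (Y(R, D) = -7*(3 - 1) = -7*2 = -14)
5*Y(h, 31) = 5*(-14) = -70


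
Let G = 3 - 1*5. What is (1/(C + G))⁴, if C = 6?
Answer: 1/256 ≈ 0.0039063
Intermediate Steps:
G = -2 (G = 3 - 5 = -2)
(1/(C + G))⁴ = (1/(6 - 2))⁴ = (1/4)⁴ = (¼)⁴ = 1/256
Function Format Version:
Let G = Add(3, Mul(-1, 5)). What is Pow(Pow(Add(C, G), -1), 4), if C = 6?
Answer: Rational(1, 256) ≈ 0.0039063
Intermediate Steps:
G = -2 (G = Add(3, -5) = -2)
Pow(Pow(Add(C, G), -1), 4) = Pow(Pow(Add(6, -2), -1), 4) = Pow(Pow(4, -1), 4) = Pow(Rational(1, 4), 4) = Rational(1, 256)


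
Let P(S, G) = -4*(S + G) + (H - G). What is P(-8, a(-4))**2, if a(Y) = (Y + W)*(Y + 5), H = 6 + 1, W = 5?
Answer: 1156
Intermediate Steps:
H = 7
a(Y) = (5 + Y)**2 (a(Y) = (Y + 5)*(Y + 5) = (5 + Y)*(5 + Y) = (5 + Y)**2)
P(S, G) = 7 - 5*G - 4*S (P(S, G) = -4*(S + G) + (7 - G) = -4*(G + S) + (7 - G) = (-4*G - 4*S) + (7 - G) = 7 - 5*G - 4*S)
P(-8, a(-4))**2 = (7 - 5*(25 + (-4)**2 + 10*(-4)) - 4*(-8))**2 = (7 - 5*(25 + 16 - 40) + 32)**2 = (7 - 5*1 + 32)**2 = (7 - 5 + 32)**2 = 34**2 = 1156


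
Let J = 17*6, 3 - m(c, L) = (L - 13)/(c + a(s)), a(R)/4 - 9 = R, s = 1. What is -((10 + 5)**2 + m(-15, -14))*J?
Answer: -584154/25 ≈ -23366.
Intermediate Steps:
a(R) = 36 + 4*R
m(c, L) = 3 - (-13 + L)/(40 + c) (m(c, L) = 3 - (L - 13)/(c + (36 + 4*1)) = 3 - (-13 + L)/(c + (36 + 4)) = 3 - (-13 + L)/(c + 40) = 3 - (-13 + L)/(40 + c))
J = 102
-((10 + 5)**2 + m(-15, -14))*J = -((10 + 5)**2 + (133 - 1*(-14) + 3*(-15))/(40 - 15))*102 = -(15**2 + (133 + 14 - 45)/25)*102 = -(225 + (1/25)*102)*102 = -(225 + 102/25)*102 = -5727*102/25 = -1*584154/25 = -584154/25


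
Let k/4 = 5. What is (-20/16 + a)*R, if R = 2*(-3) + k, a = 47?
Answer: 1281/2 ≈ 640.50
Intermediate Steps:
k = 20 (k = 4*5 = 20)
R = 14 (R = 2*(-3) + 20 = -6 + 20 = 14)
(-20/16 + a)*R = (-20/16 + 47)*14 = (-20*1/16 + 47)*14 = (-5/4 + 47)*14 = (183/4)*14 = 1281/2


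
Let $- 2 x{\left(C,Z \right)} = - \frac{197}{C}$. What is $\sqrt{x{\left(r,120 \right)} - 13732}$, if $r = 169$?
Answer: $\frac{9 i \sqrt{114598}}{26} \approx 117.18 i$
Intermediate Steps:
$x{\left(C,Z \right)} = \frac{197}{2 C}$ ($x{\left(C,Z \right)} = - \frac{\left(-197\right) \frac{1}{C}}{2} = \frac{197}{2 C}$)
$\sqrt{x{\left(r,120 \right)} - 13732} = \sqrt{\frac{197}{2 \cdot 169} - 13732} = \sqrt{\frac{197}{2} \cdot \frac{1}{169} - 13732} = \sqrt{\frac{197}{338} - 13732} = \sqrt{- \frac{4641219}{338}} = \frac{9 i \sqrt{114598}}{26}$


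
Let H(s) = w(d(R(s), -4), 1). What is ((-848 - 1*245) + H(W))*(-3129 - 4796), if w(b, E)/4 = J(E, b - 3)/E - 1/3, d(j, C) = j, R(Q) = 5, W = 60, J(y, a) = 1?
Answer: 25922675/3 ≈ 8.6409e+6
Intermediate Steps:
w(b, E) = -4/3 + 4/E (w(b, E) = 4*(1/E - 1/3) = 4*(-1/3 + 1/E) = -4/3 + 4/E)
H(s) = 8/3 (H(s) = -4/3 + 4/1 = -4/3 + 4*1 = -4/3 + 4 = 8/3)
((-848 - 1*245) + H(W))*(-3129 - 4796) = ((-848 - 1*245) + 8/3)*(-3129 - 4796) = ((-848 - 245) + 8/3)*(-7925) = (-1093 + 8/3)*(-7925) = -3271/3*(-7925) = 25922675/3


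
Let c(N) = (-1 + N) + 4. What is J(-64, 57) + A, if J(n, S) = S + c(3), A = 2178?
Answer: 2241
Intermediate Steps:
c(N) = 3 + N
J(n, S) = 6 + S (J(n, S) = S + (3 + 3) = S + 6 = 6 + S)
J(-64, 57) + A = (6 + 57) + 2178 = 63 + 2178 = 2241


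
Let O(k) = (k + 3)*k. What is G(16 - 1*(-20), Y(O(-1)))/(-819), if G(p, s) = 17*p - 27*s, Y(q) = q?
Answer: -74/91 ≈ -0.81319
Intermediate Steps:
O(k) = k*(3 + k) (O(k) = (3 + k)*k = k*(3 + k))
G(p, s) = -27*s + 17*p
G(16 - 1*(-20), Y(O(-1)))/(-819) = (-(-27)*(3 - 1) + 17*(16 - 1*(-20)))/(-819) = (-(-27)*2 + 17*(16 + 20))*(-1/819) = (-27*(-2) + 17*36)*(-1/819) = (54 + 612)*(-1/819) = 666*(-1/819) = -74/91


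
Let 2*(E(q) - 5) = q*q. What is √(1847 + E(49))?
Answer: √12210/2 ≈ 55.249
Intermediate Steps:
E(q) = 5 + q²/2 (E(q) = 5 + (q*q)/2 = 5 + q²/2)
√(1847 + E(49)) = √(1847 + (5 + (½)*49²)) = √(1847 + (5 + (½)*2401)) = √(1847 + (5 + 2401/2)) = √(1847 + 2411/2) = √(6105/2) = √12210/2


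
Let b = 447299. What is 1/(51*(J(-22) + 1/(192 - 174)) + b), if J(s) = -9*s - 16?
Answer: 6/2739503 ≈ 2.1902e-6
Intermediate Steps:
J(s) = -16 - 9*s
1/(51*(J(-22) + 1/(192 - 174)) + b) = 1/(51*((-16 - 9*(-22)) + 1/(192 - 174)) + 447299) = 1/(51*((-16 + 198) + 1/18) + 447299) = 1/(51*(182 + 1/18) + 447299) = 1/(51*(3277/18) + 447299) = 1/(55709/6 + 447299) = 1/(2739503/6) = 6/2739503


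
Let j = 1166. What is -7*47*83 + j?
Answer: -26141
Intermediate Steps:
-7*47*83 + j = -7*47*83 + 1166 = -329*83 + 1166 = -27307 + 1166 = -26141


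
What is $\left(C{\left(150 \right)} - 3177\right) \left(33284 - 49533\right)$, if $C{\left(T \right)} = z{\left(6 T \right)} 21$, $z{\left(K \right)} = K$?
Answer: $-255483027$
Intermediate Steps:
$C{\left(T \right)} = 126 T$ ($C{\left(T \right)} = 6 T 21 = 126 T$)
$\left(C{\left(150 \right)} - 3177\right) \left(33284 - 49533\right) = \left(126 \cdot 150 - 3177\right) \left(33284 - 49533\right) = \left(18900 - 3177\right) \left(-16249\right) = 15723 \left(-16249\right) = -255483027$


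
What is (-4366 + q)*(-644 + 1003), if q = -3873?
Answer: -2957801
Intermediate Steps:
(-4366 + q)*(-644 + 1003) = (-4366 - 3873)*(-644 + 1003) = -8239*359 = -2957801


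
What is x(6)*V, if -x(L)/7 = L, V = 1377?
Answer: -57834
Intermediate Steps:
x(L) = -7*L
x(6)*V = -7*6*1377 = -42*1377 = -57834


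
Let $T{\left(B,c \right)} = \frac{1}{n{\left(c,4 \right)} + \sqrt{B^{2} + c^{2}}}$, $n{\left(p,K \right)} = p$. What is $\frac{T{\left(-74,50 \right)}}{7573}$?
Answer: $- \frac{25}{20734874} + \frac{\sqrt{1994}}{20734874} \approx 9.4788 \cdot 10^{-7}$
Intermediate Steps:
$T{\left(B,c \right)} = \frac{1}{c + \sqrt{B^{2} + c^{2}}}$
$\frac{T{\left(-74,50 \right)}}{7573} = \frac{1}{\left(50 + \sqrt{\left(-74\right)^{2} + 50^{2}}\right) 7573} = \frac{1}{50 + \sqrt{5476 + 2500}} \cdot \frac{1}{7573} = \frac{1}{50 + \sqrt{7976}} \cdot \frac{1}{7573} = \frac{1}{50 + 2 \sqrt{1994}} \cdot \frac{1}{7573} = \frac{1}{7573 \left(50 + 2 \sqrt{1994}\right)}$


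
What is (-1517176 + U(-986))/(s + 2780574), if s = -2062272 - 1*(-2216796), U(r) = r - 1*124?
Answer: -759143/1467549 ≈ -0.51729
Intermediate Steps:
U(r) = -124 + r (U(r) = r - 124 = -124 + r)
s = 154524 (s = -2062272 + 2216796 = 154524)
(-1517176 + U(-986))/(s + 2780574) = (-1517176 + (-124 - 986))/(154524 + 2780574) = (-1517176 - 1110)/2935098 = -1518286*1/2935098 = -759143/1467549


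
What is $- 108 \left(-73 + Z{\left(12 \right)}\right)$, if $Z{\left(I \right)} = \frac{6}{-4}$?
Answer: $8046$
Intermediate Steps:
$Z{\left(I \right)} = - \frac{3}{2}$ ($Z{\left(I \right)} = 6 \left(- \frac{1}{4}\right) = - \frac{3}{2}$)
$- 108 \left(-73 + Z{\left(12 \right)}\right) = - 108 \left(-73 - \frac{3}{2}\right) = \left(-108\right) \left(- \frac{149}{2}\right) = 8046$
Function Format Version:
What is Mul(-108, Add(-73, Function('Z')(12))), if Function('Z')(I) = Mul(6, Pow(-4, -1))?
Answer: 8046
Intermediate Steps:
Function('Z')(I) = Rational(-3, 2) (Function('Z')(I) = Mul(6, Rational(-1, 4)) = Rational(-3, 2))
Mul(-108, Add(-73, Function('Z')(12))) = Mul(-108, Add(-73, Rational(-3, 2))) = Mul(-108, Rational(-149, 2)) = 8046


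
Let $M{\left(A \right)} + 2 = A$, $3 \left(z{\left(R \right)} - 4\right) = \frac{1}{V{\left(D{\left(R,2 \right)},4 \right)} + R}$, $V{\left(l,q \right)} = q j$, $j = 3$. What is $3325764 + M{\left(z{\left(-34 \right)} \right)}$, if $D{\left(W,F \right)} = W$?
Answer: $\frac{219500555}{66} \approx 3.3258 \cdot 10^{6}$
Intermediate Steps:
$V{\left(l,q \right)} = 3 q$ ($V{\left(l,q \right)} = q 3 = 3 q$)
$z{\left(R \right)} = 4 + \frac{1}{3 \left(12 + R\right)}$ ($z{\left(R \right)} = 4 + \frac{1}{3 \left(3 \cdot 4 + R\right)} = 4 + \frac{1}{3 \left(12 + R\right)}$)
$M{\left(A \right)} = -2 + A$
$3325764 + M{\left(z{\left(-34 \right)} \right)} = 3325764 - \left(2 - \frac{145 + 12 \left(-34\right)}{3 \left(12 - 34\right)}\right) = 3325764 - \left(2 - \frac{145 - 408}{3 \left(-22\right)}\right) = 3325764 - \left(2 + \frac{1}{66} \left(-263\right)\right) = 3325764 + \left(-2 + \frac{263}{66}\right) = 3325764 + \frac{131}{66} = \frac{219500555}{66}$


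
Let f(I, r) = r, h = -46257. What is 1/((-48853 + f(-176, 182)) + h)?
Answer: -1/94928 ≈ -1.0534e-5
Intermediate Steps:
1/((-48853 + f(-176, 182)) + h) = 1/((-48853 + 182) - 46257) = 1/(-48671 - 46257) = 1/(-94928) = -1/94928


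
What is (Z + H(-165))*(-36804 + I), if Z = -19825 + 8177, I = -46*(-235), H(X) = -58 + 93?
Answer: 301868322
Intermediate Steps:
H(X) = 35
I = 10810
Z = -11648
(Z + H(-165))*(-36804 + I) = (-11648 + 35)*(-36804 + 10810) = -11613*(-25994) = 301868322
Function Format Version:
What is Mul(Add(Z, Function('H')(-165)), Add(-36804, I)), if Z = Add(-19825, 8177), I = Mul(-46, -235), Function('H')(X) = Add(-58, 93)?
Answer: 301868322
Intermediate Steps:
Function('H')(X) = 35
I = 10810
Z = -11648
Mul(Add(Z, Function('H')(-165)), Add(-36804, I)) = Mul(Add(-11648, 35), Add(-36804, 10810)) = Mul(-11613, -25994) = 301868322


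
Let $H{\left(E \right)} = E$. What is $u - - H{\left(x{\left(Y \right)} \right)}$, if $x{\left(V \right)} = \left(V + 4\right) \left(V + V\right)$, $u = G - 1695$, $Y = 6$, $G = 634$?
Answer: $-941$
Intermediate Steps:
$u = -1061$ ($u = 634 - 1695 = -1061$)
$x{\left(V \right)} = 2 V \left(4 + V\right)$ ($x{\left(V \right)} = \left(4 + V\right) 2 V = 2 V \left(4 + V\right)$)
$u - - H{\left(x{\left(Y \right)} \right)} = -1061 - - 2 \cdot 6 \left(4 + 6\right) = -1061 - - 2 \cdot 6 \cdot 10 = -1061 - \left(-1\right) 120 = -1061 - -120 = -1061 + 120 = -941$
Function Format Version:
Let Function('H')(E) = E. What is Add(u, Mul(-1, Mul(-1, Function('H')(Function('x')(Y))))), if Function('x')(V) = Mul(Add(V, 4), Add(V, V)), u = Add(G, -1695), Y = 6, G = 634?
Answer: -941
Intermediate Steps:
u = -1061 (u = Add(634, -1695) = -1061)
Function('x')(V) = Mul(2, V, Add(4, V)) (Function('x')(V) = Mul(Add(4, V), Mul(2, V)) = Mul(2, V, Add(4, V)))
Add(u, Mul(-1, Mul(-1, Function('H')(Function('x')(Y))))) = Add(-1061, Mul(-1, Mul(-1, Mul(2, 6, Add(4, 6))))) = Add(-1061, Mul(-1, Mul(-1, Mul(2, 6, 10)))) = Add(-1061, Mul(-1, Mul(-1, 120))) = Add(-1061, Mul(-1, -120)) = Add(-1061, 120) = -941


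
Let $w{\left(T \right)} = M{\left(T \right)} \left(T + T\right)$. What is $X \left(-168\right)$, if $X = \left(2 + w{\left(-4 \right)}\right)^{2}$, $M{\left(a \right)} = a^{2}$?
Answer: $-2667168$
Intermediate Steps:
$w{\left(T \right)} = 2 T^{3}$ ($w{\left(T \right)} = T^{2} \left(T + T\right) = T^{2} \cdot 2 T = 2 T^{3}$)
$X = 15876$ ($X = \left(2 + 2 \left(-4\right)^{3}\right)^{2} = \left(2 + 2 \left(-64\right)\right)^{2} = \left(2 - 128\right)^{2} = \left(-126\right)^{2} = 15876$)
$X \left(-168\right) = 15876 \left(-168\right) = -2667168$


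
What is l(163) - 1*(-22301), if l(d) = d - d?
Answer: 22301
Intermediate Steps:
l(d) = 0
l(163) - 1*(-22301) = 0 - 1*(-22301) = 0 + 22301 = 22301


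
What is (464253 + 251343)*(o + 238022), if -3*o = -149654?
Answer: 206024859040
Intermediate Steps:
o = 149654/3 (o = -1/3*(-149654) = 149654/3 ≈ 49885.)
(464253 + 251343)*(o + 238022) = (464253 + 251343)*(149654/3 + 238022) = 715596*(863720/3) = 206024859040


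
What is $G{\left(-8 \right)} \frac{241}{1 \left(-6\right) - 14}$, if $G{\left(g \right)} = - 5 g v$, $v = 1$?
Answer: $-482$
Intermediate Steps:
$G{\left(g \right)} = - 5 g$ ($G{\left(g \right)} = - 5 g 1 = - 5 g$)
$G{\left(-8 \right)} \frac{241}{1 \left(-6\right) - 14} = \left(-5\right) \left(-8\right) \frac{241}{1 \left(-6\right) - 14} = 40 \frac{241}{-6 - 14} = 40 \frac{241}{-20} = 40 \cdot 241 \left(- \frac{1}{20}\right) = 40 \left(- \frac{241}{20}\right) = -482$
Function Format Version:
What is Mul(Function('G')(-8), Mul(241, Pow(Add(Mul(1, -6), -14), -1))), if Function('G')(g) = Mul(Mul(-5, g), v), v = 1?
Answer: -482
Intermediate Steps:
Function('G')(g) = Mul(-5, g) (Function('G')(g) = Mul(Mul(-5, g), 1) = Mul(-5, g))
Mul(Function('G')(-8), Mul(241, Pow(Add(Mul(1, -6), -14), -1))) = Mul(Mul(-5, -8), Mul(241, Pow(Add(Mul(1, -6), -14), -1))) = Mul(40, Mul(241, Pow(Add(-6, -14), -1))) = Mul(40, Mul(241, Pow(-20, -1))) = Mul(40, Mul(241, Rational(-1, 20))) = Mul(40, Rational(-241, 20)) = -482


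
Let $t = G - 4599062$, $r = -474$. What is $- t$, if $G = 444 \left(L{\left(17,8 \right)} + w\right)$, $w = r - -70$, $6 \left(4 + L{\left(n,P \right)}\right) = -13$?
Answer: $4781176$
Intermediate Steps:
$L{\left(n,P \right)} = - \frac{37}{6}$ ($L{\left(n,P \right)} = -4 + \frac{1}{6} \left(-13\right) = -4 - \frac{13}{6} = - \frac{37}{6}$)
$w = -404$ ($w = -474 - -70 = -474 + 70 = -404$)
$G = -182114$ ($G = 444 \left(- \frac{37}{6} - 404\right) = 444 \left(- \frac{2461}{6}\right) = -182114$)
$t = -4781176$ ($t = -182114 - 4599062 = -4781176$)
$- t = \left(-1\right) \left(-4781176\right) = 4781176$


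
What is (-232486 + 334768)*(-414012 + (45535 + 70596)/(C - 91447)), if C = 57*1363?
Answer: -291261557746623/6878 ≈ -4.2347e+10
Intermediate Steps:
C = 77691
(-232486 + 334768)*(-414012 + (45535 + 70596)/(C - 91447)) = (-232486 + 334768)*(-414012 + (45535 + 70596)/(77691 - 91447)) = 102282*(-414012 + 116131/(-13756)) = 102282*(-414012 + 116131*(-1/13756)) = 102282*(-414012 - 116131/13756) = 102282*(-5695265203/13756) = -291261557746623/6878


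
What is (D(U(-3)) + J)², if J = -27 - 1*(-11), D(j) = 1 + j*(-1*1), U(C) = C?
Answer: 144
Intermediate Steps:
D(j) = 1 - j (D(j) = 1 + j*(-1) = 1 - j)
J = -16 (J = -27 + 11 = -16)
(D(U(-3)) + J)² = ((1 - 1*(-3)) - 16)² = ((1 + 3) - 16)² = (4 - 16)² = (-12)² = 144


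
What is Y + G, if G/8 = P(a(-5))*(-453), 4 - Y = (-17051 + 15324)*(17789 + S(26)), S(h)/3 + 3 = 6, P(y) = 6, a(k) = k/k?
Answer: 30715406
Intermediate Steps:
a(k) = 1
S(h) = 9 (S(h) = -9 + 3*6 = -9 + 18 = 9)
Y = 30737150 (Y = 4 - (-17051 + 15324)*(17789 + 9) = 4 - (-1727)*17798 = 4 - 1*(-30737146) = 4 + 30737146 = 30737150)
G = -21744 (G = 8*(6*(-453)) = 8*(-2718) = -21744)
Y + G = 30737150 - 21744 = 30715406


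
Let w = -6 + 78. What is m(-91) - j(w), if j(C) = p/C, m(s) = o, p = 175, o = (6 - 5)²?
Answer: -103/72 ≈ -1.4306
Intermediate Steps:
o = 1 (o = 1² = 1)
w = 72
m(s) = 1
j(C) = 175/C
m(-91) - j(w) = 1 - 175/72 = -103/72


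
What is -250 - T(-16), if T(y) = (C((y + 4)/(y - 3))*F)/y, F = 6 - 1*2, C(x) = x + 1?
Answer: -18969/76 ≈ -249.59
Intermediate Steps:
C(x) = 1 + x
F = 4 (F = 6 - 2 = 4)
T(y) = (4 + 4*(4 + y)/(-3 + y))/y (T(y) = ((1 + (y + 4)/(y - 3))*4)/y = ((1 + (4 + y)/(-3 + y))*4)/y = (4 + 4*(4 + y)/(-3 + y))/y)
-250 - T(-16) = -250 - 4*(1 + 2*(-16))/((-16)*(-3 - 16)) = -250 - 4*(-1)*(1 - 32)/(16*(-19)) = -250 - 4*(-1)*(-1)*(-31)/(16*19) = -250 - 1*(-31/76) = -250 + 31/76 = -18969/76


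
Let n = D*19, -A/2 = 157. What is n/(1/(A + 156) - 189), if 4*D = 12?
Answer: -9006/29863 ≈ -0.30158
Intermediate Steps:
D = 3 (D = (1/4)*12 = 3)
A = -314 (A = -2*157 = -314)
n = 57 (n = 3*19 = 57)
n/(1/(A + 156) - 189) = 57/(1/(-314 + 156) - 189) = 57/(1/(-158) - 189) = 57/(-1/158 - 189) = 57/(-29863/158) = -158/29863*57 = -9006/29863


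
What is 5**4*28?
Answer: 17500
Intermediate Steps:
5**4*28 = 625*28 = 17500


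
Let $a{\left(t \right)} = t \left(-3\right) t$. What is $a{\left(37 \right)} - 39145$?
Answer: $-43252$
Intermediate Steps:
$a{\left(t \right)} = - 3 t^{2}$ ($a{\left(t \right)} = - 3 t t = - 3 t^{2}$)
$a{\left(37 \right)} - 39145 = - 3 \cdot 37^{2} - 39145 = \left(-3\right) 1369 - 39145 = -4107 - 39145 = -43252$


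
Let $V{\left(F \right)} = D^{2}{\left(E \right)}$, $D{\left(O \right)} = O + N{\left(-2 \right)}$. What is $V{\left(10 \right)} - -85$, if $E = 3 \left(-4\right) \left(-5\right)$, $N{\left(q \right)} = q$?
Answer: $3449$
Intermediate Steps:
$E = 60$ ($E = \left(-12\right) \left(-5\right) = 60$)
$D{\left(O \right)} = -2 + O$ ($D{\left(O \right)} = O - 2 = -2 + O$)
$V{\left(F \right)} = 3364$ ($V{\left(F \right)} = \left(-2 + 60\right)^{2} = 58^{2} = 3364$)
$V{\left(10 \right)} - -85 = 3364 - -85 = 3364 + 85 = 3449$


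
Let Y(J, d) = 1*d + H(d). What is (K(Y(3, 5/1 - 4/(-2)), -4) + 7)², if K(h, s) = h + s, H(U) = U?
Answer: 289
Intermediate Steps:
Y(J, d) = 2*d (Y(J, d) = 1*d + d = d + d = 2*d)
(K(Y(3, 5/1 - 4/(-2)), -4) + 7)² = ((2*(5/1 - 4/(-2)) - 4) + 7)² = ((2*(5*1 - 4*(-½)) - 4) + 7)² = ((2*(5 + 2) - 4) + 7)² = ((2*7 - 4) + 7)² = ((14 - 4) + 7)² = (10 + 7)² = 17² = 289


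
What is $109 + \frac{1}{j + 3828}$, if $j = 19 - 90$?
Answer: $\frac{409514}{3757} \approx 109.0$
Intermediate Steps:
$j = -71$ ($j = 19 - 90 = -71$)
$109 + \frac{1}{j + 3828} = 109 + \frac{1}{-71 + 3828} = 109 + \frac{1}{3757} = \frac{409514}{3757}$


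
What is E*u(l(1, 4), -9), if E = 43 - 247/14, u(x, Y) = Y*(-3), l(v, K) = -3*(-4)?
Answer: 9585/14 ≈ 684.64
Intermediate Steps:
l(v, K) = 12
u(x, Y) = -3*Y
E = 355/14 (E = 43 - 247*1/14 = 43 - 247/14 = 355/14 ≈ 25.357)
E*u(l(1, 4), -9) = 355*(-3*(-9))/14 = (355/14)*27 = 9585/14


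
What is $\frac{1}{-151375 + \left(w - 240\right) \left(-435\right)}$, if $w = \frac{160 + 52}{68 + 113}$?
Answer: $- \frac{181}{8594695} \approx -2.106 \cdot 10^{-5}$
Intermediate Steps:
$w = \frac{212}{181} \approx 1.1713$
$\frac{1}{-151375 + \left(w - 240\right) \left(-435\right)} = \frac{1}{-151375 + \left(\frac{212}{181} - 240\right) \left(-435\right)} = \frac{1}{-151375 - - \frac{18804180}{181}} = \frac{1}{-151375 + \frac{18804180}{181}} = \frac{1}{- \frac{8594695}{181}} = - \frac{181}{8594695}$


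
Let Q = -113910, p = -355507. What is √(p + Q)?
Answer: I*√469417 ≈ 685.14*I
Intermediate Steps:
√(p + Q) = √(-355507 - 113910) = √(-469417) = I*√469417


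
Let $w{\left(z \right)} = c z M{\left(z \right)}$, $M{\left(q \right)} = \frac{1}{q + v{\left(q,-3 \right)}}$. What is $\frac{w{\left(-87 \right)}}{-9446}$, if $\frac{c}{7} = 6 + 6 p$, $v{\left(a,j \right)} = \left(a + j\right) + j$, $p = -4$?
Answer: $\frac{609}{94460} \approx 0.0064472$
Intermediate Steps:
$v{\left(a,j \right)} = a + 2 j$
$c = -126$ ($c = 7 \left(6 + 6 \left(-4\right)\right) = 7 \left(6 - 24\right) = 7 \left(-18\right) = -126$)
$M{\left(q \right)} = \frac{1}{-6 + 2 q}$ ($M{\left(q \right)} = \frac{1}{q + \left(q + 2 \left(-3\right)\right)} = \frac{1}{q + \left(q - 6\right)} = \frac{1}{q + \left(-6 + q\right)} = \frac{1}{-6 + 2 q}$)
$w{\left(z \right)} = - \frac{63 z}{-3 + z}$ ($w{\left(z \right)} = - 126 z \frac{1}{2 \left(-3 + z\right)} = - \frac{63 z}{-3 + z}$)
$\frac{w{\left(-87 \right)}}{-9446} = \frac{\left(-63\right) \left(-87\right) \frac{1}{-3 - 87}}{-9446} = \left(-63\right) \left(-87\right) \frac{1}{-90} \left(- \frac{1}{9446}\right) = \left(-63\right) \left(-87\right) \left(- \frac{1}{90}\right) \left(- \frac{1}{9446}\right) = \left(- \frac{609}{10}\right) \left(- \frac{1}{9446}\right) = \frac{609}{94460}$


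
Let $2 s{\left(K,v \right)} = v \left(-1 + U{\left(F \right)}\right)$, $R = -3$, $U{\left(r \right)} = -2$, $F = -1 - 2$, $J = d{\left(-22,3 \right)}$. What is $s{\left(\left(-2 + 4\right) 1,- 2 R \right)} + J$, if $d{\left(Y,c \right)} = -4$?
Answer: $-13$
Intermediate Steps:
$J = -4$
$F = -3$ ($F = -1 - 2 = -3$)
$s{\left(K,v \right)} = - \frac{3 v}{2}$ ($s{\left(K,v \right)} = \frac{v \left(-1 - 2\right)}{2} = \frac{v \left(-3\right)}{2} = \frac{\left(-3\right) v}{2} = - \frac{3 v}{2}$)
$s{\left(\left(-2 + 4\right) 1,- 2 R \right)} + J = - \frac{3 \left(\left(-2\right) \left(-3\right)\right)}{2} - 4 = \left(- \frac{3}{2}\right) 6 - 4 = -9 - 4 = -13$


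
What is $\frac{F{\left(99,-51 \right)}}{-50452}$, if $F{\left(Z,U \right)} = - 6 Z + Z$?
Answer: $\frac{495}{50452} \approx 0.0098113$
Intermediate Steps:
$F{\left(Z,U \right)} = - 5 Z$
$\frac{F{\left(99,-51 \right)}}{-50452} = \frac{\left(-5\right) 99}{-50452} = \left(-495\right) \left(- \frac{1}{50452}\right) = \frac{495}{50452}$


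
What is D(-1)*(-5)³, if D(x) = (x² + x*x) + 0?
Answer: -250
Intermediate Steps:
D(x) = 2*x² (D(x) = (x² + x²) + 0 = 2*x² + 0 = 2*x²)
D(-1)*(-5)³ = (2*(-1)²)*(-5)³ = (2*1)*(-125) = 2*(-125) = -250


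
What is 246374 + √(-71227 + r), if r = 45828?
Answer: 246374 + I*√25399 ≈ 2.4637e+5 + 159.37*I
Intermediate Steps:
246374 + √(-71227 + r) = 246374 + √(-71227 + 45828) = 246374 + √(-25399) = 246374 + I*√25399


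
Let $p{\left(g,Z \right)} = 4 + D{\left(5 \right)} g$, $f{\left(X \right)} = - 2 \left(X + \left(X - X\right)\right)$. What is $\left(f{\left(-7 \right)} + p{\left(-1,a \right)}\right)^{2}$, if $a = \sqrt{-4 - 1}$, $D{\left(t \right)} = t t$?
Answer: $49$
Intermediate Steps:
$D{\left(t \right)} = t^{2}$
$a = i \sqrt{5}$ ($a = \sqrt{-5} = i \sqrt{5} \approx 2.2361 i$)
$f{\left(X \right)} = - 2 X$ ($f{\left(X \right)} = - 2 \left(X + 0\right) = - 2 X$)
$p{\left(g,Z \right)} = 4 + 25 g$ ($p{\left(g,Z \right)} = 4 + 5^{2} g = 4 + 25 g$)
$\left(f{\left(-7 \right)} + p{\left(-1,a \right)}\right)^{2} = \left(\left(-2\right) \left(-7\right) + \left(4 + 25 \left(-1\right)\right)\right)^{2} = \left(14 + \left(4 - 25\right)\right)^{2} = \left(14 - 21\right)^{2} = \left(-7\right)^{2} = 49$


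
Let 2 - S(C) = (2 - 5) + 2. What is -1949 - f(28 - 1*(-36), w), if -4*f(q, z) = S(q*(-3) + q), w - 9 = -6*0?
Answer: -7793/4 ≈ -1948.3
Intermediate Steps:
S(C) = 3 (S(C) = 2 - ((2 - 5) + 2) = 2 - (-3 + 2) = 2 - 1*(-1) = 2 + 1 = 3)
w = 9 (w = 9 - 6*0 = 9 + 0 = 9)
f(q, z) = -¾ (f(q, z) = -¼*3 = -¾)
-1949 - f(28 - 1*(-36), w) = -1949 - 1*(-¾) = -1949 + ¾ = -7793/4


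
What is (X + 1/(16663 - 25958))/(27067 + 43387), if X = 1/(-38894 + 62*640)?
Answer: 8509/514727764980 ≈ 1.6531e-8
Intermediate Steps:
X = 1/786 (X = 1/(-38894 + 39680) = 1/786 ≈ 0.0012723)
(X + 1/(16663 - 25958))/(27067 + 43387) = (1/786 + 1/(16663 - 25958))/(27067 + 43387) = (1/786 + 1/(-9295))/70454 = (1/786 - 1/9295)*(1/70454) = (8509/7305870)*(1/70454) = 8509/514727764980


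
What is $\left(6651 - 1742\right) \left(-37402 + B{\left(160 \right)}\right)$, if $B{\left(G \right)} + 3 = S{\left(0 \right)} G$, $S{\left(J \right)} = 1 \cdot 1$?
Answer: $-182835705$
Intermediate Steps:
$S{\left(J \right)} = 1$
$B{\left(G \right)} = -3 + G$ ($B{\left(G \right)} = -3 + 1 G = -3 + G$)
$\left(6651 - 1742\right) \left(-37402 + B{\left(160 \right)}\right) = \left(6651 - 1742\right) \left(-37402 + \left(-3 + 160\right)\right) = 4909 \left(-37402 + 157\right) = 4909 \left(-37245\right) = -182835705$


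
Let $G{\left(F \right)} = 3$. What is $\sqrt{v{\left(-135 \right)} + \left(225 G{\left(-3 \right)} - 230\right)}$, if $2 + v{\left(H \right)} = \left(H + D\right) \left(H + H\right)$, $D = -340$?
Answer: $\sqrt{128693} \approx 358.74$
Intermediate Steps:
$v{\left(H \right)} = -2 + 2 H \left(-340 + H\right)$ ($v{\left(H \right)} = -2 + \left(H - 340\right) \left(H + H\right) = -2 + \left(-340 + H\right) 2 H = -2 + 2 H \left(-340 + H\right)$)
$\sqrt{v{\left(-135 \right)} + \left(225 G{\left(-3 \right)} - 230\right)} = \sqrt{\left(-2 - -91800 + 2 \left(-135\right)^{2}\right) + \left(225 \cdot 3 - 230\right)} = \sqrt{\left(-2 + 91800 + 2 \cdot 18225\right) + \left(675 - 230\right)} = \sqrt{\left(-2 + 91800 + 36450\right) + 445} = \sqrt{128248 + 445} = \sqrt{128693}$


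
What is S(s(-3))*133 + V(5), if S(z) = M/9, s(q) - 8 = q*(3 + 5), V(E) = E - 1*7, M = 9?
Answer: 131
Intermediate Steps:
V(E) = -7 + E (V(E) = E - 7 = -7 + E)
s(q) = 8 + 8*q (s(q) = 8 + q*(3 + 5) = 8 + q*8 = 8 + 8*q)
S(z) = 1 (S(z) = 9/9 = 9*(1/9) = 1)
S(s(-3))*133 + V(5) = 1*133 + (-7 + 5) = 133 - 2 = 131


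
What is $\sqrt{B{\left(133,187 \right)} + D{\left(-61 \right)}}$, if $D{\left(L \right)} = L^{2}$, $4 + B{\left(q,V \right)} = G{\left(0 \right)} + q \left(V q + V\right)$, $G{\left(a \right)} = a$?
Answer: $\sqrt{3336431} \approx 1826.6$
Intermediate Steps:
$B{\left(q,V \right)} = -4 + q \left(V + V q\right)$ ($B{\left(q,V \right)} = -4 + \left(0 + q \left(V q + V\right)\right) = -4 + \left(0 + q \left(V + V q\right)\right) = -4 + q \left(V + V q\right)$)
$\sqrt{B{\left(133,187 \right)} + D{\left(-61 \right)}} = \sqrt{\left(-4 + 187 \cdot 133 + 187 \cdot 133^{2}\right) + \left(-61\right)^{2}} = \sqrt{\left(-4 + 24871 + 187 \cdot 17689\right) + 3721} = \sqrt{\left(-4 + 24871 + 3307843\right) + 3721} = \sqrt{3332710 + 3721} = \sqrt{3336431}$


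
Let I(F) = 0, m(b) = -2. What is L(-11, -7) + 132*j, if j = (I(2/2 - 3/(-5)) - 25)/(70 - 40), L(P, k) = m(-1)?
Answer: -112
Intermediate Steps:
L(P, k) = -2
j = -⅚ (j = (0 - 25)/(70 - 40) = -25/30 = -25*1/30 = -⅚ ≈ -0.83333)
L(-11, -7) + 132*j = -2 + 132*(-⅚) = -2 - 110 = -112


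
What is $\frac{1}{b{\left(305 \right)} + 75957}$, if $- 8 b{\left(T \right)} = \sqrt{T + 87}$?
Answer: $\frac{86808}{6593675249} + \frac{2 \sqrt{2}}{6593675249} \approx 1.3166 \cdot 10^{-5}$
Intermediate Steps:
$b{\left(T \right)} = - \frac{\sqrt{87 + T}}{8}$ ($b{\left(T \right)} = - \frac{\sqrt{T + 87}}{8} = - \frac{\sqrt{87 + T}}{8}$)
$\frac{1}{b{\left(305 \right)} + 75957} = \frac{1}{- \frac{\sqrt{87 + 305}}{8} + 75957} = \frac{1}{- \frac{\sqrt{392}}{8} + 75957} = \frac{1}{- \frac{14 \sqrt{2}}{8} + 75957} = \frac{1}{- \frac{7 \sqrt{2}}{4} + 75957} = \frac{1}{75957 - \frac{7 \sqrt{2}}{4}}$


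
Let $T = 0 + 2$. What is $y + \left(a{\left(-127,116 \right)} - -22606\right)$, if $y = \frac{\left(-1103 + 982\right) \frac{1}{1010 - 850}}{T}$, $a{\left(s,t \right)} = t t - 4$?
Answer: $\frac{11538439}{320} \approx 36058.0$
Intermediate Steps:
$T = 2$
$a{\left(s,t \right)} = -4 + t^{2}$ ($a{\left(s,t \right)} = t^{2} - 4 = -4 + t^{2}$)
$y = - \frac{121}{320}$ ($y = \frac{\left(-1103 + 982\right) \frac{1}{1010 - 850}}{2} = - \frac{121}{160} \cdot \frac{1}{2} = \left(-121\right) \frac{1}{160} \cdot \frac{1}{2} = \left(- \frac{121}{160}\right) \frac{1}{2} = - \frac{121}{320} \approx -0.37813$)
$y + \left(a{\left(-127,116 \right)} - -22606\right) = - \frac{121}{320} - \left(-22602 - 13456\right) = - \frac{121}{320} + \left(\left(-4 + 13456\right) + 22606\right) = - \frac{121}{320} + \left(13452 + 22606\right) = - \frac{121}{320} + 36058 = \frac{11538439}{320}$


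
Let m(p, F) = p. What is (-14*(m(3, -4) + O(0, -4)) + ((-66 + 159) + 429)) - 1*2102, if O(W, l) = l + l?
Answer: -1510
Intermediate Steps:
O(W, l) = 2*l
(-14*(m(3, -4) + O(0, -4)) + ((-66 + 159) + 429)) - 1*2102 = (-14*(3 + 2*(-4)) + ((-66 + 159) + 429)) - 1*2102 = (-14*(3 - 8) + (93 + 429)) - 2102 = (-14*(-5) + 522) - 2102 = (70 + 522) - 2102 = 592 - 2102 = -1510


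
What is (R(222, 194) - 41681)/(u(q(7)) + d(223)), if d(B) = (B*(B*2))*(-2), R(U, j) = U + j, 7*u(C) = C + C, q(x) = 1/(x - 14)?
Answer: 673995/3248962 ≈ 0.20745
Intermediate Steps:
q(x) = 1/(-14 + x)
u(C) = 2*C/7 (u(C) = (C + C)/7 = (2*C)/7 = 2*C/7)
d(B) = -4*B**2 (d(B) = (B*(2*B))*(-2) = (2*B**2)*(-2) = -4*B**2)
(R(222, 194) - 41681)/(u(q(7)) + d(223)) = ((222 + 194) - 41681)/(2/(7*(-14 + 7)) - 4*223**2) = (416 - 41681)/((2/7)/(-7) - 4*49729) = -41265/((2/7)*(-1/7) - 198916) = -41265/(-2/49 - 198916) = -41265/(-9746886/49) = -41265*(-49/9746886) = 673995/3248962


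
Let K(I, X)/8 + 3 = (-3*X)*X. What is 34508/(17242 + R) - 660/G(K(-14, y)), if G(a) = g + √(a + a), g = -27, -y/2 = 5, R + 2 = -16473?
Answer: 480464/9971 + 80*I*√303/169 ≈ 48.186 + 8.2399*I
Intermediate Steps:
R = -16475 (R = -2 - 16473 = -16475)
y = -10 (y = -2*5 = -10)
K(I, X) = -24 - 24*X² (K(I, X) = -24 + 8*((-3*X)*X) = -24 + 8*(-3*X²) = -24 - 24*X²)
G(a) = -27 + √2*√a (G(a) = -27 + √(a + a) = -27 + √(2*a) = -27 + √2*√a)
34508/(17242 + R) - 660/G(K(-14, y)) = 34508/(17242 - 16475) - 660/(-27 + √2*√(-24 - 24*(-10)²)) = 34508/767 - 660/(-27 + √2*√(-24 - 24*100)) = 34508*(1/767) - 660/(-27 + √2*√(-24 - 2400)) = 34508/767 - 660/(-27 + √2*√(-2424)) = 34508/767 - 660/(-27 + √2*(2*I*√606)) = 34508/767 - 660/(-27 + 4*I*√303)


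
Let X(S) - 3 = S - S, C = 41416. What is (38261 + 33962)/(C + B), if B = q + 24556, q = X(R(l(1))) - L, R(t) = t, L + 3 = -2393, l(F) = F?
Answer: 72223/68371 ≈ 1.0563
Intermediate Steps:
L = -2396 (L = -3 - 2393 = -2396)
X(S) = 3 (X(S) = 3 + (S - S) = 3 + 0 = 3)
q = 2399 (q = 3 - 1*(-2396) = 3 + 2396 = 2399)
B = 26955 (B = 2399 + 24556 = 26955)
(38261 + 33962)/(C + B) = (38261 + 33962)/(41416 + 26955) = 72223/68371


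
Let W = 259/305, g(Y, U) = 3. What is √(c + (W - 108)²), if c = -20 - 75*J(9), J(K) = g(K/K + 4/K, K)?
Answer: 62*√271919/305 ≈ 106.00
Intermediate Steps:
J(K) = 3
W = 259/305 (W = 259*(1/305) = 259/305 ≈ 0.84918)
c = -245 (c = -20 - 75*3 = -20 - 225 = -245)
√(c + (W - 108)²) = √(-245 + (259/305 - 108)²) = √(-245 + (-32681/305)²) = √(-245 + 1068047761/93025) = √(1045256636/93025) = 62*√271919/305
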